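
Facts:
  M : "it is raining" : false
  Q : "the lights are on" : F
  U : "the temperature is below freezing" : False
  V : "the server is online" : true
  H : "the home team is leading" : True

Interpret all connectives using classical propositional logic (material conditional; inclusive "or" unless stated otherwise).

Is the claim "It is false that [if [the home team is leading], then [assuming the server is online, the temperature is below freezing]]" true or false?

This is ¬(H → (V → U)).

V → U = T → F = F
H → (V → U) = T → F = F
¬(H → (V → U)) = ¬F = T

The statement is true.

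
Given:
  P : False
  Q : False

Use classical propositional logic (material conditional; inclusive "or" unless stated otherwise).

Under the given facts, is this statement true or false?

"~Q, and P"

This is ~Q & P.

~Q = ~F = T
~Q & P = T & F = F

False.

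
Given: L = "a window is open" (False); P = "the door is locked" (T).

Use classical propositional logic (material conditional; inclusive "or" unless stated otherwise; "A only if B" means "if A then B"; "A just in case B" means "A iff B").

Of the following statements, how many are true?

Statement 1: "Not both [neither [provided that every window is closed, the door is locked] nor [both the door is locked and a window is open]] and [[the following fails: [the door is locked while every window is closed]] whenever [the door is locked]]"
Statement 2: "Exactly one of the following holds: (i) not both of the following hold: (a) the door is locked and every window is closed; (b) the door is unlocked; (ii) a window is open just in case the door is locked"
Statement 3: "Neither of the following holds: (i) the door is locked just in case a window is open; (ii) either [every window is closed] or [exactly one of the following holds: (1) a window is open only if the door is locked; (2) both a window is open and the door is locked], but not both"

Statement 1: In symbols: ((not L -> P) nor (P and L)) nand (P -> not (P and not L))

not L = not False = True
not L -> P = True -> True = True
P and L = True and False = False
(not L -> P) nor (P and L) = True nor False = False
not L = not False = True
P and not L = True and True = True
not (P and not L) = not True = False
P -> not (P and not L) = True -> False = False
((not L -> P) nor (P and L)) nand (P -> not (P and not L)) = False nand False = True
So Statement 1 is true.

Statement 2: This is ((P and not L) nand not P) xor (L iff P).

not L = not False = True
P and not L = True and True = True
not P = not True = False
(P and not L) nand not P = True nand False = True
L iff P = False iff True = False
((P and not L) nand not P) xor (L iff P) = True xor False = True
Hence Statement 2 is true.

Statement 3: This is (P iff L) nor (not L xor ((L -> P) xor (L and P))).

P iff L = True iff False = False
not L = not False = True
L -> P = False -> True = True
L and P = False and True = False
(L -> P) xor (L and P) = True xor False = True
not L xor ((L -> P) xor (L and P)) = True xor True = False
(P iff L) nor (not L xor ((L -> P) xor (L and P))) = False nor False = True
So Statement 3 is true.

Count: 3.

3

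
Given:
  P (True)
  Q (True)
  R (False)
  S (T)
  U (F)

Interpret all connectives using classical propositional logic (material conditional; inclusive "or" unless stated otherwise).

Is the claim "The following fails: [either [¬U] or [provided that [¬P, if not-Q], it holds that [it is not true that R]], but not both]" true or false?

In symbols: not (not U xor ((not Q -> not P) -> not R))

not U = not False = True
not Q = not True = False
not P = not True = False
not Q -> not P = False -> False = True
not R = not False = True
(not Q -> not P) -> not R = True -> True = True
not U xor ((not Q -> not P) -> not R) = True xor True = False
not (not U xor ((not Q -> not P) -> not R)) = not False = True

The statement is true.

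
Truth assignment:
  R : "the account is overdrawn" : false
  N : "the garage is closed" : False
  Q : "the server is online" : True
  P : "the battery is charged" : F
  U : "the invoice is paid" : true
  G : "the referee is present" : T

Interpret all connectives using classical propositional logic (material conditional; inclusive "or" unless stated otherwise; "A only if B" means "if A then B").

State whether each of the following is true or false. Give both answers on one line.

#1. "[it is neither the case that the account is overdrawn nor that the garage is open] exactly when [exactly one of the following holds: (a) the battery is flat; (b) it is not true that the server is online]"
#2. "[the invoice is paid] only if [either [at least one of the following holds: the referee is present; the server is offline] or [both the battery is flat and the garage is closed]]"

#1 false; #2 true

#1: Parsed as (R nor not N) iff (not P xor not Q)

not N = not False = True
R nor not N = False nor True = False
not P = not False = True
not Q = not True = False
not P xor not Q = True xor False = True
(R nor not N) iff (not P xor not Q) = False iff True = False
So #1 is false.

#2: In symbols: U -> ((G or not Q) or (not P and N))

not Q = not True = False
G or not Q = True or False = True
not P = not False = True
not P and N = True and False = False
(G or not Q) or (not P and N) = True or False = True
U -> ((G or not Q) or (not P and N)) = True -> True = True
Thus #2 is true.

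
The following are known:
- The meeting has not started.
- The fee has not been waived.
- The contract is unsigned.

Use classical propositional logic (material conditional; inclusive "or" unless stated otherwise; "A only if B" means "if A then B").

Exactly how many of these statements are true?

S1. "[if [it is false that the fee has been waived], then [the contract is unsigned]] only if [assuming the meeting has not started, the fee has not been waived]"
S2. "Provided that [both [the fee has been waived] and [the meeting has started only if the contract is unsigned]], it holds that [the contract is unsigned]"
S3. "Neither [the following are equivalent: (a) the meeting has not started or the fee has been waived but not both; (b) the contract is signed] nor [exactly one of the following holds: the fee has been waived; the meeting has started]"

Let M = "the fee has been waived" (False), D = "the contract is signed" (False), G = "the meeting has started" (False).

S1: This is (not M -> not D) -> (not G -> not M).

not M = not False = True
not D = not False = True
not M -> not D = True -> True = True
not G = not False = True
not M = not False = True
not G -> not M = True -> True = True
(not M -> not D) -> (not G -> not M) = True -> True = True
So S1 is true.

S2: This is (M and (G -> not D)) -> not D.

not D = not False = True
G -> not D = False -> True = True
M and (G -> not D) = False and True = False
not D = not False = True
(M and (G -> not D)) -> not D = False -> True = True
So S2 is true.

S3: Formalization: ((not G xor M) iff D) nor (M xor G)

not G = not False = True
not G xor M = True xor False = True
(not G xor M) iff D = True iff False = False
M xor G = False xor False = False
((not G xor M) iff D) nor (M xor G) = False nor False = True
Thus S3 is true.

True statements: 3.

3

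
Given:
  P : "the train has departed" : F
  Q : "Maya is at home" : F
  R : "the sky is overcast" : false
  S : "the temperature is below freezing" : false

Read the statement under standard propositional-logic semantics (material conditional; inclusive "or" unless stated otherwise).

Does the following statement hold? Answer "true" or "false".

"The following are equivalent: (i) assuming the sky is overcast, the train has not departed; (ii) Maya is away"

True

Values: R=False, P=False, Q=False.
Formalization: (R -> not P) iff not Q

not P = not False = True
R -> not P = False -> True = True
not Q = not False = True
(R -> not P) iff not Q = True iff True = True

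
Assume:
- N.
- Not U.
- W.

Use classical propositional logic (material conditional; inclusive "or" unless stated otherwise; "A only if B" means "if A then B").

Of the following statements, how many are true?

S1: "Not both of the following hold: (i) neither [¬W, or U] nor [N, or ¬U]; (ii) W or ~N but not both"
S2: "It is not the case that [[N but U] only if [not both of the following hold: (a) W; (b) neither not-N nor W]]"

1

S1: Formalization: ((~W | U) nor (N | ~U)) nand (W xor ~N)

~W = ~T = F
~W | U = F | F = F
~U = ~F = T
N | ~U = T | T = T
(~W | U) nor (N | ~U) = F nor T = F
~N = ~T = F
W xor ~N = T xor F = T
((~W | U) nor (N | ~U)) nand (W xor ~N) = F nand T = T
So S1 is true.

S2: In symbols: ~((N & U) -> (W nand (~N nor W)))

N & U = T & F = F
~N = ~T = F
~N nor W = F nor T = F
W nand (~N nor W) = T nand F = T
(N & U) -> (W nand (~N nor W)) = F -> T = T
~((N & U) -> (W nand (~N nor W))) = ~T = F
So S2 is false.

True statements: 1 (S1).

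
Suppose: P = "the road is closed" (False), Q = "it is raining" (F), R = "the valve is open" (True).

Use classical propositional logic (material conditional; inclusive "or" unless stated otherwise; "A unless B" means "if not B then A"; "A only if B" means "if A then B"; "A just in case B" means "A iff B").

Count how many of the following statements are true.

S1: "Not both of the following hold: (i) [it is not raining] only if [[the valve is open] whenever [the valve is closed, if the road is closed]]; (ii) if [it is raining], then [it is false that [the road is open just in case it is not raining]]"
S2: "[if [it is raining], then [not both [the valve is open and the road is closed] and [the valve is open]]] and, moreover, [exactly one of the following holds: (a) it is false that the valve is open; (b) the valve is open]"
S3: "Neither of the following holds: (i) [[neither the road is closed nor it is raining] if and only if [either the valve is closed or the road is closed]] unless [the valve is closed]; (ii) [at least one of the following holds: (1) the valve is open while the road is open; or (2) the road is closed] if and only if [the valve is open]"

1

S1: This is (¬Q → ((P → ¬R) → R)) ↑ (Q → ¬(¬P ↔ ¬Q)).

¬Q = ¬F = T
¬R = ¬T = F
P → ¬R = F → F = T
(P → ¬R) → R = T → T = T
¬Q → ((P → ¬R) → R) = T → T = T
¬P = ¬F = T
¬Q = ¬F = T
¬P ↔ ¬Q = T ↔ T = T
¬(¬P ↔ ¬Q) = ¬T = F
Q → ¬(¬P ↔ ¬Q) = F → F = T
(¬Q → ((P → ¬R) → R)) ↑ (Q → ¬(¬P ↔ ¬Q)) = T ↑ T = F
Thus S1 is false.

S2: Formalization: (Q → ((R ∧ P) ↑ R)) ∧ (¬R ⊕ R)

R ∧ P = T ∧ F = F
(R ∧ P) ↑ R = F ↑ T = T
Q → ((R ∧ P) ↑ R) = F → T = T
¬R = ¬T = F
¬R ⊕ R = F ⊕ T = T
(Q → ((R ∧ P) ↑ R)) ∧ (¬R ⊕ R) = T ∧ T = T
So S2 is true.

S3: Parsed as (((P ↓ Q) ↔ (¬R ∨ P)) ∨ ¬R) ↓ (((R ∧ ¬P) ∨ P) ↔ R)

P ↓ Q = F ↓ F = T
¬R = ¬T = F
¬R ∨ P = F ∨ F = F
(P ↓ Q) ↔ (¬R ∨ P) = T ↔ F = F
¬R = ¬T = F
((P ↓ Q) ↔ (¬R ∨ P)) ∨ ¬R = F ∨ F = F
¬P = ¬F = T
R ∧ ¬P = T ∧ T = T
(R ∧ ¬P) ∨ P = T ∨ F = T
((R ∧ ¬P) ∨ P) ↔ R = T ↔ T = T
(((P ↓ Q) ↔ (¬R ∨ P)) ∨ ¬R) ↓ (((R ∧ ¬P) ∨ P) ↔ R) = F ↓ T = F
So S3 is false.

Count: 1.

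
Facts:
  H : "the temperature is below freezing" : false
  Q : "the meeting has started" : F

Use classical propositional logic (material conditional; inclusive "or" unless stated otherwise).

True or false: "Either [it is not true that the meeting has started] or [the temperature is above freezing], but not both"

In symbols: ¬Q ⊕ ¬H

¬Q = ¬F = T
¬H = ¬F = T
¬Q ⊕ ¬H = T ⊕ T = F

false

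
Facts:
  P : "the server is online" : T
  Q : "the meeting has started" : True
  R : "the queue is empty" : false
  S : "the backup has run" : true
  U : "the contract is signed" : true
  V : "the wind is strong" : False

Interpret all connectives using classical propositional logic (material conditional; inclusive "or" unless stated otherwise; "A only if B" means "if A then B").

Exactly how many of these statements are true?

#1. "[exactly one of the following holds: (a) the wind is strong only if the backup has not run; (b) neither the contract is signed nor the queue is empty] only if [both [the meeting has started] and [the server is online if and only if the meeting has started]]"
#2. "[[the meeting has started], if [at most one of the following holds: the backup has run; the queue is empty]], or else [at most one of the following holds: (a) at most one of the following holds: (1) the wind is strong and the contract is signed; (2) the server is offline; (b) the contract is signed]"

#1: In symbols: ((V → ¬S) ⊕ (U ↓ R)) → (Q ∧ (P ↔ Q))

¬S = ¬T = F
V → ¬S = F → F = T
U ↓ R = T ↓ F = F
(V → ¬S) ⊕ (U ↓ R) = T ⊕ F = T
P ↔ Q = T ↔ T = T
Q ∧ (P ↔ Q) = T ∧ T = T
((V → ¬S) ⊕ (U ↓ R)) → (Q ∧ (P ↔ Q)) = T → T = T
So #1 is true.

#2: Parsed as ((S ↑ R) → Q) ∨ (((V ∧ U) ↑ ¬P) ↑ U)

S ↑ R = T ↑ F = T
(S ↑ R) → Q = T → T = T
V ∧ U = F ∧ T = F
¬P = ¬T = F
(V ∧ U) ↑ ¬P = F ↑ F = T
((V ∧ U) ↑ ¬P) ↑ U = T ↑ T = F
((S ↑ R) → Q) ∨ (((V ∧ U) ↑ ¬P) ↑ U) = T ∨ F = T
Hence #2 is true.

True statements: 2.

2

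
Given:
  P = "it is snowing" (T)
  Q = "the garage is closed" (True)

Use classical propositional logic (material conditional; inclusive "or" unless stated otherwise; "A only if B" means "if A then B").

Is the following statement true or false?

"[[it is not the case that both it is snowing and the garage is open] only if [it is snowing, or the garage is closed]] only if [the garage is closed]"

True.

Values: P=T, Q=T.
In symbols: ((P nand ~Q) -> (P | Q)) -> Q

~Q = ~T = F
P nand ~Q = T nand F = T
P | Q = T | T = T
(P nand ~Q) -> (P | Q) = T -> T = T
((P nand ~Q) -> (P | Q)) -> Q = T -> T = T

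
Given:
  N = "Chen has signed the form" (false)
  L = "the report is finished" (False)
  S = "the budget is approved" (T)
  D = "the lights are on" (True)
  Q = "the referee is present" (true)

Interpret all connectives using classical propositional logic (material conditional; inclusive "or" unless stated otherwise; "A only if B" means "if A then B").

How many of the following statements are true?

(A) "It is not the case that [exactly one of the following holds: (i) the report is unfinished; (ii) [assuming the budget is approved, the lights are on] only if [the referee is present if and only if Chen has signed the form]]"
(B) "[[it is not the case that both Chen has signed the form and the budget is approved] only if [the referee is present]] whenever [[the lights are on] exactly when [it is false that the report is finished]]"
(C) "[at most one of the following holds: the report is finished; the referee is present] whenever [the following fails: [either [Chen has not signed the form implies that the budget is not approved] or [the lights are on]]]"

2

(A): In symbols: ~(~L xor ((S -> D) -> (Q <-> N)))

~L = ~F = T
S -> D = T -> T = T
Q <-> N = T <-> F = F
(S -> D) -> (Q <-> N) = T -> F = F
~L xor ((S -> D) -> (Q <-> N)) = T xor F = T
~(~L xor ((S -> D) -> (Q <-> N))) = ~T = F
So (A) is false.

(B): Formalization: (D <-> ~L) -> ((N nand S) -> Q)

~L = ~F = T
D <-> ~L = T <-> T = T
N nand S = F nand T = T
(N nand S) -> Q = T -> T = T
(D <-> ~L) -> ((N nand S) -> Q) = T -> T = T
Hence (B) is true.

(C): Formalization: ~((~N -> ~S) | D) -> (L nand Q)

~N = ~F = T
~S = ~T = F
~N -> ~S = T -> F = F
(~N -> ~S) | D = F | T = T
~((~N -> ~S) | D) = ~T = F
L nand Q = F nand T = T
~((~N -> ~S) | D) -> (L nand Q) = F -> T = T
Hence (C) is true.

Count: 2.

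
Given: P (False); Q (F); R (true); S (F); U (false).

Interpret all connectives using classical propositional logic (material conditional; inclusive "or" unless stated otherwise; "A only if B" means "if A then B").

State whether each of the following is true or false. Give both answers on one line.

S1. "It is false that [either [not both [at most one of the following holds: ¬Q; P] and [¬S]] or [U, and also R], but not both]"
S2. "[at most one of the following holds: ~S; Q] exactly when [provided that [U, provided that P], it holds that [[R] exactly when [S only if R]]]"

S1 T; S2 T

S1: In symbols: not (((not Q nand P) nand not S) xor (U and R))

not Q = not False = True
not Q nand P = True nand False = True
not S = not False = True
(not Q nand P) nand not S = True nand True = False
U and R = False and True = False
((not Q nand P) nand not S) xor (U and R) = False xor False = False
not (((not Q nand P) nand not S) xor (U and R)) = not False = True
So S1 is true.

S2: Parsed as (not S nand Q) iff ((P -> U) -> (R iff (S -> R)))

not S = not False = True
not S nand Q = True nand False = True
P -> U = False -> False = True
S -> R = False -> True = True
R iff (S -> R) = True iff True = True
(P -> U) -> (R iff (S -> R)) = True -> True = True
(not S nand Q) iff ((P -> U) -> (R iff (S -> R))) = True iff True = True
Thus S2 is true.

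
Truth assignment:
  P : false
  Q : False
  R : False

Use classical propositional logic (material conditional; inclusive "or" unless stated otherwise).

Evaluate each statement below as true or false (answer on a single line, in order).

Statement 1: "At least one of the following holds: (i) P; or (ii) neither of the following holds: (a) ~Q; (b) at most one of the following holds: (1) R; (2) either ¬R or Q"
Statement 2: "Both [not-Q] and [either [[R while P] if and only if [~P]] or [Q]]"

Statement 1 false, Statement 2 false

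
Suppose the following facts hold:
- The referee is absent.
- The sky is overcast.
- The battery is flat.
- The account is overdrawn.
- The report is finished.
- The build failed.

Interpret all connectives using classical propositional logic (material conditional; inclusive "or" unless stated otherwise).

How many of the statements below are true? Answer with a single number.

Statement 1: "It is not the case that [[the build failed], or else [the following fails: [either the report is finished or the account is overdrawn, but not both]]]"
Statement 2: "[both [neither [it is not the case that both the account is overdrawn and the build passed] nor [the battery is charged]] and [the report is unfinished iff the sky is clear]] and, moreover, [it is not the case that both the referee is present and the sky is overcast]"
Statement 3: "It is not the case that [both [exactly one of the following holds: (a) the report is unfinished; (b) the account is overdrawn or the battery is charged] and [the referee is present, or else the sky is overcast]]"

Let U = "the build passed" (F), L = "the report is finished" (T), K = "the account is overdrawn" (T), Q = "the battery is charged" (F), N = "the sky is overcast" (T), V = "the referee is present" (F).

Statement 1: Parsed as ¬(¬U ∨ ¬(L ⊕ K))

¬U = ¬F = T
L ⊕ K = T ⊕ T = F
¬(L ⊕ K) = ¬F = T
¬U ∨ ¬(L ⊕ K) = T ∨ T = T
¬(¬U ∨ ¬(L ⊕ K)) = ¬T = F
So Statement 1 is false.

Statement 2: This is (((K ↑ U) ↓ Q) ∧ (¬L ↔ ¬N)) ∧ (V ↑ N).

K ↑ U = T ↑ F = T
(K ↑ U) ↓ Q = T ↓ F = F
¬L = ¬T = F
¬N = ¬T = F
¬L ↔ ¬N = F ↔ F = T
((K ↑ U) ↓ Q) ∧ (¬L ↔ ¬N) = F ∧ T = F
V ↑ N = F ↑ T = T
(((K ↑ U) ↓ Q) ∧ (¬L ↔ ¬N)) ∧ (V ↑ N) = F ∧ T = F
Thus Statement 2 is false.

Statement 3: Parsed as ¬((¬L ⊕ (K ∨ Q)) ∧ (V ∨ N))

¬L = ¬T = F
K ∨ Q = T ∨ F = T
¬L ⊕ (K ∨ Q) = F ⊕ T = T
V ∨ N = F ∨ T = T
(¬L ⊕ (K ∨ Q)) ∧ (V ∨ N) = T ∧ T = T
¬((¬L ⊕ (K ∨ Q)) ∧ (V ∨ N)) = ¬T = F
So Statement 3 is false.

Count: 0.

0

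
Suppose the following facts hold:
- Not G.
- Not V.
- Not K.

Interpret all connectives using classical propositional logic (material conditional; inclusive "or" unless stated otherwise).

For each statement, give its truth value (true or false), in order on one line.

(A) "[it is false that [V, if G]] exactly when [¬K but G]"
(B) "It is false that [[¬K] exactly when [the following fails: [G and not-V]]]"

(A): In symbols: ¬(G → V) ↔ (¬K ∧ G)

G → V = F → F = T
¬(G → V) = ¬T = F
¬K = ¬F = T
¬K ∧ G = T ∧ F = F
¬(G → V) ↔ (¬K ∧ G) = F ↔ F = T
Hence (A) is true.

(B): This is ¬(¬K ↔ ¬(G ∧ ¬V)).

¬K = ¬F = T
¬V = ¬F = T
G ∧ ¬V = F ∧ T = F
¬(G ∧ ¬V) = ¬F = T
¬K ↔ ¬(G ∧ ¬V) = T ↔ T = T
¬(¬K ↔ ¬(G ∧ ¬V)) = ¬T = F
Thus (B) is false.

(A) true; (B) false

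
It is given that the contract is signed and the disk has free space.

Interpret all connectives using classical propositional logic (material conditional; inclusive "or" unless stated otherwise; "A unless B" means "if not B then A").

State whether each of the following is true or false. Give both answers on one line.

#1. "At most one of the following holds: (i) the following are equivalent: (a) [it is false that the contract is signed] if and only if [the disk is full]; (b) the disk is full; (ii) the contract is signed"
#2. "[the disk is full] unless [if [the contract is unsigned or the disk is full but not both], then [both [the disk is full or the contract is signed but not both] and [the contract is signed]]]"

Let P = "the contract is signed" (T), Q = "the disk is full" (F).

#1: In symbols: ((~P <-> Q) <-> Q) nand P

~P = ~T = F
~P <-> Q = F <-> F = T
(~P <-> Q) <-> Q = T <-> F = F
((~P <-> Q) <-> Q) nand P = F nand T = T
Hence #1 is true.

#2: This is Q | ((~P xor Q) -> ((Q xor P) & P)).

~P = ~T = F
~P xor Q = F xor F = F
Q xor P = F xor T = T
(Q xor P) & P = T & T = T
(~P xor Q) -> ((Q xor P) & P) = F -> T = T
Q | ((~P xor Q) -> ((Q xor P) & P)) = F | T = T
Thus #2 is true.

#1 True; #2 True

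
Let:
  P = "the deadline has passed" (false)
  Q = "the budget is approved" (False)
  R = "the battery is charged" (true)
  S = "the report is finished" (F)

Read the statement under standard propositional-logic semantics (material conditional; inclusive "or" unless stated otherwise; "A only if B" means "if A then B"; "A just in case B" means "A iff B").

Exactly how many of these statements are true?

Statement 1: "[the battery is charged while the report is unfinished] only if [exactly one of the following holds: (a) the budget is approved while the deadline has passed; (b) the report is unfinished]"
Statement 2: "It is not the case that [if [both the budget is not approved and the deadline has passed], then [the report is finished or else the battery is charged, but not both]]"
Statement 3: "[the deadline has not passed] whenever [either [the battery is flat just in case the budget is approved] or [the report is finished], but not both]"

Statement 1: In symbols: (R & ~S) -> ((Q & P) xor ~S)

~S = ~F = T
R & ~S = T & T = T
Q & P = F & F = F
~S = ~F = T
(Q & P) xor ~S = F xor T = T
(R & ~S) -> ((Q & P) xor ~S) = T -> T = T
So Statement 1 is true.

Statement 2: This is ~((~Q & P) -> (S xor R)).

~Q = ~F = T
~Q & P = T & F = F
S xor R = F xor T = T
(~Q & P) -> (S xor R) = F -> T = T
~((~Q & P) -> (S xor R)) = ~T = F
So Statement 2 is false.

Statement 3: In symbols: ((~R <-> Q) xor S) -> ~P

~R = ~T = F
~R <-> Q = F <-> F = T
(~R <-> Q) xor S = T xor F = T
~P = ~F = T
((~R <-> Q) xor S) -> ~P = T -> T = T
Thus Statement 3 is true.

2 of the 3 statements are true (Statement 1, Statement 3).

2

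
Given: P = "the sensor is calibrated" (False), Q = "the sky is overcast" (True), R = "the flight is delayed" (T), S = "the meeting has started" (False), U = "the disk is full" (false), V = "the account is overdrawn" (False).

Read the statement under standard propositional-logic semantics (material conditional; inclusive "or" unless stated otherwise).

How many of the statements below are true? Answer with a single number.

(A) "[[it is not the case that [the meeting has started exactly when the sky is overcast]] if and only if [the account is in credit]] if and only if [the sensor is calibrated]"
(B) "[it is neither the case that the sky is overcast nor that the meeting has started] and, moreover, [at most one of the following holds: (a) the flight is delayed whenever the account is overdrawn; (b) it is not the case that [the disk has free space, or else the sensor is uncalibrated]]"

0

(A): This is (not (S iff Q) iff not V) iff P.

S iff Q = False iff True = False
not (S iff Q) = not False = True
not V = not False = True
not (S iff Q) iff not V = True iff True = True
(not (S iff Q) iff not V) iff P = True iff False = False
Thus (A) is false.

(B): Parsed as (Q nor S) and ((V -> R) nand not (not U or not P))

Q nor S = True nor False = False
V -> R = False -> True = True
not U = not False = True
not P = not False = True
not U or not P = True or True = True
not (not U or not P) = not True = False
(V -> R) nand not (not U or not P) = True nand False = True
(Q nor S) and ((V -> R) nand not (not U or not P)) = False and True = False
Hence (B) is false.

True statements: 0 (none).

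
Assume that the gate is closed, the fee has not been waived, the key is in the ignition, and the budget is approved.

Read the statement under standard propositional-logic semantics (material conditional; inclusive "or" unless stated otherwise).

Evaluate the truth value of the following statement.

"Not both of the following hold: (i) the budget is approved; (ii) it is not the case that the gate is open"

Let G = "the budget is approved" (True), M = "the gate is open" (False).
Formalization: G nand not M

not M = not False = True
G nand not M = True nand True = False

False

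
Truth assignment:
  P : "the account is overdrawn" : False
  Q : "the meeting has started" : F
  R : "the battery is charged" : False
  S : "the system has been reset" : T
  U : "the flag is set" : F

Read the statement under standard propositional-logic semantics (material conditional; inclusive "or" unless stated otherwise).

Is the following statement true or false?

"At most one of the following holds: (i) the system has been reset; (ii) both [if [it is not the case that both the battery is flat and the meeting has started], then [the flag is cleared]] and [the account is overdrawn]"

This is S nand (((~R nand Q) -> ~U) & P).

~R = ~F = T
~R nand Q = T nand F = T
~U = ~F = T
(~R nand Q) -> ~U = T -> T = T
((~R nand Q) -> ~U) & P = T & F = F
S nand (((~R nand Q) -> ~U) & P) = T nand F = T

The statement is true.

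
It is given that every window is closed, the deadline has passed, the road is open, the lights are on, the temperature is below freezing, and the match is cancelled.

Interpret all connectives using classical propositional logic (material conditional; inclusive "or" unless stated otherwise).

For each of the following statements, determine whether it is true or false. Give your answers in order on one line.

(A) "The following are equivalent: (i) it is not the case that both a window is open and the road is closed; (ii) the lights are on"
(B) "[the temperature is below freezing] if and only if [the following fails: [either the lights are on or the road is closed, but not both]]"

Let P = "a window is open" (False), R = "the road is closed" (False), S = "the lights are on" (True), U = "the temperature is below freezing" (True).

(A): This is (P nand R) iff S.

P nand R = False nand False = True
(P nand R) iff S = True iff True = True
Thus (A) is true.

(B): Formalization: U iff not (S xor R)

S xor R = True xor False = True
not (S xor R) = not True = False
U iff not (S xor R) = True iff False = False
Thus (B) is false.

(A) T, (B) F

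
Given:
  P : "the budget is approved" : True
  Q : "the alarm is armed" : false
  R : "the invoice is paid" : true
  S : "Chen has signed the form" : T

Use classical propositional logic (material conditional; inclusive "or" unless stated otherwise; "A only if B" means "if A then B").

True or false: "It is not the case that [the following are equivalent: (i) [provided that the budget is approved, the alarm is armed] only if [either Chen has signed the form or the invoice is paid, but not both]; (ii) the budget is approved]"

Formalization: ~(((P -> Q) -> (S xor R)) <-> P)

P -> Q = T -> F = F
S xor R = T xor T = F
(P -> Q) -> (S xor R) = F -> F = T
((P -> Q) -> (S xor R)) <-> P = T <-> T = T
~(((P -> Q) -> (S xor R)) <-> P) = ~T = F

False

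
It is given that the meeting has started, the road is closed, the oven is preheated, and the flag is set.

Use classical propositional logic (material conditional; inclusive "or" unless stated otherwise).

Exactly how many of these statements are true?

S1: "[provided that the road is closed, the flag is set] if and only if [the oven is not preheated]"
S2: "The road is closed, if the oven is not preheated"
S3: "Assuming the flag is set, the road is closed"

Let Q = "the road is closed" (True), S = "the flag is set" (True), R = "the oven is preheated" (True).

S1: Formalization: (Q -> S) iff not R

Q -> S = True -> True = True
not R = not True = False
(Q -> S) iff not R = True iff False = False
Thus S1 is false.

S2: In symbols: not R -> Q

not R = not True = False
not R -> Q = False -> True = True
Hence S2 is true.

S3: Parsed as S -> Q

S -> Q = True -> True = True
So S3 is true.

2 of the 3 statements are true (S2, S3).

2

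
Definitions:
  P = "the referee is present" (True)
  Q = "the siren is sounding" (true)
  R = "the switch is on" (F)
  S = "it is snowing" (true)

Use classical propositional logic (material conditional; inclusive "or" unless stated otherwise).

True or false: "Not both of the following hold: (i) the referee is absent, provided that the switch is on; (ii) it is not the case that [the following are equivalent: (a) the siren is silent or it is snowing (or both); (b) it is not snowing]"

The statement is false.

Parsed as (R → ¬P) ↑ ¬((¬Q ∨ S) ↔ ¬S)

¬P = ¬T = F
R → ¬P = F → F = T
¬Q = ¬T = F
¬Q ∨ S = F ∨ T = T
¬S = ¬T = F
(¬Q ∨ S) ↔ ¬S = T ↔ F = F
¬((¬Q ∨ S) ↔ ¬S) = ¬F = T
(R → ¬P) ↑ ¬((¬Q ∨ S) ↔ ¬S) = T ↑ T = F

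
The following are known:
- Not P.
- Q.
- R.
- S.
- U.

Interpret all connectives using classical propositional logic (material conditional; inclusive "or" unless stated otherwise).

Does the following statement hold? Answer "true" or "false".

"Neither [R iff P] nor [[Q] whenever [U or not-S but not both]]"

In symbols: (R iff P) nor ((U xor not S) -> Q)

R iff P = True iff False = False
not S = not True = False
U xor not S = True xor False = True
(U xor not S) -> Q = True -> True = True
(R iff P) nor ((U xor not S) -> Q) = False nor True = False

False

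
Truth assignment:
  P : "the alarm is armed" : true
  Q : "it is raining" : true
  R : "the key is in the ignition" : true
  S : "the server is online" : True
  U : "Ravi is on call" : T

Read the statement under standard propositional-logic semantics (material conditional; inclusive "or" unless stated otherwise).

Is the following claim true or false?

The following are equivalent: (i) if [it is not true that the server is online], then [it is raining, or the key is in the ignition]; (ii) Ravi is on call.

True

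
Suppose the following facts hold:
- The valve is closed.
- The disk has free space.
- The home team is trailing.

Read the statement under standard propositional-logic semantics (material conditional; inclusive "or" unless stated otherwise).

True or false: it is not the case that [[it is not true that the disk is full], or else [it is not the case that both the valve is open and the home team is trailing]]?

Let K = "the disk is full" (False), W = "the valve is open" (False), H = "the home team is leading" (False).
In symbols: not (not K or (W nand not H))

not K = not False = True
not H = not False = True
W nand not H = False nand True = True
not K or (W nand not H) = True or True = True
not (not K or (W nand not H)) = not True = False

False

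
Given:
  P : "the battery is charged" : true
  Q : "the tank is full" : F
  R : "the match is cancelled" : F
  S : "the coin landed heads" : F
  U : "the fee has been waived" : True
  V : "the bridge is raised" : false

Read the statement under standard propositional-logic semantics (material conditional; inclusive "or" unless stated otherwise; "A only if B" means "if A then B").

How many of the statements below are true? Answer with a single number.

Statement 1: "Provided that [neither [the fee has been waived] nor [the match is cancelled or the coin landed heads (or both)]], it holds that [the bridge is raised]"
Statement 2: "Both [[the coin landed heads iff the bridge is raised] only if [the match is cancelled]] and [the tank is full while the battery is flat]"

1

Statement 1: This is (U nor (R or S)) -> V.

R or S = False or False = False
U nor (R or S) = True nor False = False
(U nor (R or S)) -> V = False -> False = True
So Statement 1 is true.

Statement 2: This is ((S iff V) -> R) and (Q and not P).

S iff V = False iff False = True
(S iff V) -> R = True -> False = False
not P = not True = False
Q and not P = False and False = False
((S iff V) -> R) and (Q and not P) = False and False = False
So Statement 2 is false.

Count: 1.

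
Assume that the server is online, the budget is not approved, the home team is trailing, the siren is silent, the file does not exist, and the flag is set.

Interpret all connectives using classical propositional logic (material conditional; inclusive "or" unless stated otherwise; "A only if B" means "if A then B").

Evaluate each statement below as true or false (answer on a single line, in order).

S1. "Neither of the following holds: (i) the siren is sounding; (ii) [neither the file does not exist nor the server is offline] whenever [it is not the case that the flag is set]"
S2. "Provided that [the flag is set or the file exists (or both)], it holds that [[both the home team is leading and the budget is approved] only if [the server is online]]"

Let K = "the siren is sounding" (F), S = "the flag is set" (T), M = "the file exists" (F), P = "the server is online" (T), H = "the home team is leading" (F), D = "the budget is approved" (F).

S1: Parsed as K nor (~S -> (~M nor ~P))

~S = ~T = F
~M = ~F = T
~P = ~T = F
~M nor ~P = T nor F = F
~S -> (~M nor ~P) = F -> F = T
K nor (~S -> (~M nor ~P)) = F nor T = F
Thus S1 is false.

S2: Formalization: (S | M) -> ((H & D) -> P)

S | M = T | F = T
H & D = F & F = F
(H & D) -> P = F -> T = T
(S | M) -> ((H & D) -> P) = T -> T = T
Thus S2 is true.

S1 false; S2 true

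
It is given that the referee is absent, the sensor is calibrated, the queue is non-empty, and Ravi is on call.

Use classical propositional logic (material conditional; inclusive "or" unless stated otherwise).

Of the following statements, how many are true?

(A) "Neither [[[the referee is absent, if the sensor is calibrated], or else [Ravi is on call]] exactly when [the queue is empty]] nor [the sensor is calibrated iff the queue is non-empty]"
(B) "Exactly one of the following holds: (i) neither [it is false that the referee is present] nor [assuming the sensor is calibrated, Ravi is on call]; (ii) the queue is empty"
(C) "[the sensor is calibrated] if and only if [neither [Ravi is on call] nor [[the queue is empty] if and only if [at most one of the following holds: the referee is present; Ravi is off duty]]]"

Let S = "the sensor is calibrated" (T), V = "the referee is present" (F), H = "Ravi is on call" (T), N = "the queue is empty" (F).

(A): This is (((S → ¬V) ∨ H) ↔ N) ↓ (S ↔ ¬N).

¬V = ¬F = T
S → ¬V = T → T = T
(S → ¬V) ∨ H = T ∨ T = T
((S → ¬V) ∨ H) ↔ N = T ↔ F = F
¬N = ¬F = T
S ↔ ¬N = T ↔ T = T
(((S → ¬V) ∨ H) ↔ N) ↓ (S ↔ ¬N) = F ↓ T = F
Thus (A) is false.

(B): Formalization: (¬V ↓ (S → H)) ⊕ N

¬V = ¬F = T
S → H = T → T = T
¬V ↓ (S → H) = T ↓ T = F
(¬V ↓ (S → H)) ⊕ N = F ⊕ F = F
Thus (B) is false.

(C): Formalization: S ↔ (H ↓ (N ↔ (V ↑ ¬H)))

¬H = ¬T = F
V ↑ ¬H = F ↑ F = T
N ↔ (V ↑ ¬H) = F ↔ T = F
H ↓ (N ↔ (V ↑ ¬H)) = T ↓ F = F
S ↔ (H ↓ (N ↔ (V ↑ ¬H))) = T ↔ F = F
Thus (C) is false.

True statements: 0 (none).

0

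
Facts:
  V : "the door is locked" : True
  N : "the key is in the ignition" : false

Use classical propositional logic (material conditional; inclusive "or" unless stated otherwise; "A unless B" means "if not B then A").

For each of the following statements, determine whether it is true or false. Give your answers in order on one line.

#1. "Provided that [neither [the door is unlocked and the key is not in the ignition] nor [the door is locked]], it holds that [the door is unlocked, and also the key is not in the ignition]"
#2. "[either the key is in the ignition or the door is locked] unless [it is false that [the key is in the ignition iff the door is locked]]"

#1: In symbols: ((¬V ∧ ¬N) ↓ V) → (¬V ∧ ¬N)

¬V = ¬T = F
¬N = ¬F = T
¬V ∧ ¬N = F ∧ T = F
(¬V ∧ ¬N) ↓ V = F ↓ T = F
¬V = ¬T = F
¬N = ¬F = T
¬V ∧ ¬N = F ∧ T = F
((¬V ∧ ¬N) ↓ V) → (¬V ∧ ¬N) = F → F = T
So #1 is true.

#2: Formalization: (N ∨ V) ∨ ¬(N ↔ V)

N ∨ V = F ∨ T = T
N ↔ V = F ↔ T = F
¬(N ↔ V) = ¬F = T
(N ∨ V) ∨ ¬(N ↔ V) = T ∨ T = T
So #2 is true.

#1 T / #2 T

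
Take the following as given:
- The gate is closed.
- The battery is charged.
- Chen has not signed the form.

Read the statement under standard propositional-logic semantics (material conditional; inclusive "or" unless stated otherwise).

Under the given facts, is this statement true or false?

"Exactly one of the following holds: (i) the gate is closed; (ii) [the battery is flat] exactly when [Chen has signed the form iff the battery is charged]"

False.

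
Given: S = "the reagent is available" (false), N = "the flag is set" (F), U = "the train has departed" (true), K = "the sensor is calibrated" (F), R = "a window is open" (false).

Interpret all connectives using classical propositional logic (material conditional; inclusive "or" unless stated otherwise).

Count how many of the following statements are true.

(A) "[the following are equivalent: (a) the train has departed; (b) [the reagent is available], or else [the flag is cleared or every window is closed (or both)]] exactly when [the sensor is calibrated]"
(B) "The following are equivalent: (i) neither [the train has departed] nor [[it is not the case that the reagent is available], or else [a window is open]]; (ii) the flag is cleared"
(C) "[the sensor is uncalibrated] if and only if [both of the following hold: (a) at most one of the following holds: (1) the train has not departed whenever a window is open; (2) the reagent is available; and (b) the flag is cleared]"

(A): This is (U iff (S or (not N or not R))) iff K.

not N = not False = True
not R = not False = True
not N or not R = True or True = True
S or (not N or not R) = False or True = True
U iff (S or (not N or not R)) = True iff True = True
(U iff (S or (not N or not R))) iff K = True iff False = False
Thus (A) is false.

(B): Parsed as (U nor (not S or R)) iff not N

not S = not False = True
not S or R = True or False = True
U nor (not S or R) = True nor True = False
not N = not False = True
(U nor (not S or R)) iff not N = False iff True = False
Thus (B) is false.

(C): Formalization: not K iff (((R -> not U) nand S) and not N)

not K = not False = True
not U = not True = False
R -> not U = False -> False = True
(R -> not U) nand S = True nand False = True
not N = not False = True
((R -> not U) nand S) and not N = True and True = True
not K iff (((R -> not U) nand S) and not N) = True iff True = True
So (C) is true.

True statements: 1 ((C)).

1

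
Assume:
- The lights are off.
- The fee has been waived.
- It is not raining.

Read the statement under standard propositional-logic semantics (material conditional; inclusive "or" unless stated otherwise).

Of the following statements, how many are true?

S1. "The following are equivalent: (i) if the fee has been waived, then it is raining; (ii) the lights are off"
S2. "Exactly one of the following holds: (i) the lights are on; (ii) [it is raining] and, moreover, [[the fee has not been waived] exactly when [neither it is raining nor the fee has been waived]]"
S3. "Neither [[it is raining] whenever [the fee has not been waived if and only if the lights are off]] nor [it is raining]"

0

Let U = "the fee has been waived" (True), P = "it is raining" (False), D = "the lights are on" (False).

S1: In symbols: (U -> P) iff not D

U -> P = True -> False = False
not D = not False = True
(U -> P) iff not D = False iff True = False
Hence S1 is false.

S2: In symbols: D xor (P and (not U iff (P nor U)))

not U = not True = False
P nor U = False nor True = False
not U iff (P nor U) = False iff False = True
P and (not U iff (P nor U)) = False and True = False
D xor (P and (not U iff (P nor U))) = False xor False = False
Hence S2 is false.

S3: Parsed as ((not U iff not D) -> P) nor P

not U = not True = False
not D = not False = True
not U iff not D = False iff True = False
(not U iff not D) -> P = False -> False = True
((not U iff not D) -> P) nor P = True nor False = False
Hence S3 is false.

True statements: 0 (none).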